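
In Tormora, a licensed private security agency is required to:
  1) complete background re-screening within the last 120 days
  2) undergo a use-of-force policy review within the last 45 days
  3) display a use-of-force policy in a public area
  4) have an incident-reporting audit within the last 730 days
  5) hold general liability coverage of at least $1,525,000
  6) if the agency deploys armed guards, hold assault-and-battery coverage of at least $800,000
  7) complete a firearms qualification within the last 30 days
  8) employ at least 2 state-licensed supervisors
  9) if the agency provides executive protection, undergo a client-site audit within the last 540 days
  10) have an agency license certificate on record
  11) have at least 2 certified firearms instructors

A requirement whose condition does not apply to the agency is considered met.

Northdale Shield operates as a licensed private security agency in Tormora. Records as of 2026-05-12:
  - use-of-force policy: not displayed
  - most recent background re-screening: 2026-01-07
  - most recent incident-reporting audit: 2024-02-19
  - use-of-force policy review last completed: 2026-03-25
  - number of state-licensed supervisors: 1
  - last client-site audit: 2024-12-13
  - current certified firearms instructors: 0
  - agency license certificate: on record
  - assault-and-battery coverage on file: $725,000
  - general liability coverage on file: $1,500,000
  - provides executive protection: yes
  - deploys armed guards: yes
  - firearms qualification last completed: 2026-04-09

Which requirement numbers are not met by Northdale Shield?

1, 2, 3, 4, 5, 6, 7, 8, 11

1. background re-screening 125 days ago vs limit 120 → not met
2. use-of-force policy review 48 days ago vs limit 45 → not met
3. use-of-force policy absent → not met
4. incident-reporting audit 813 days ago vs limit 730 → not met
5. general liability coverage $1,500,000 < $1,525,000 → not met
6. condition 'deploys armed guards' holds; assault-and-battery coverage $725,000 < $800,000 → not met
7. firearms qualification 33 days ago vs limit 30 → not met
8. state-licensed supervisors 1 < 2 → not met
9. condition 'provides executive protection' holds; client-site audit 515 days ago vs limit 540 → met
10. agency license certificate present → met
11. certified firearms instructors 0 < 2 → not met
Not met: 1, 2, 3, 4, 5, 6, 7, 8, 11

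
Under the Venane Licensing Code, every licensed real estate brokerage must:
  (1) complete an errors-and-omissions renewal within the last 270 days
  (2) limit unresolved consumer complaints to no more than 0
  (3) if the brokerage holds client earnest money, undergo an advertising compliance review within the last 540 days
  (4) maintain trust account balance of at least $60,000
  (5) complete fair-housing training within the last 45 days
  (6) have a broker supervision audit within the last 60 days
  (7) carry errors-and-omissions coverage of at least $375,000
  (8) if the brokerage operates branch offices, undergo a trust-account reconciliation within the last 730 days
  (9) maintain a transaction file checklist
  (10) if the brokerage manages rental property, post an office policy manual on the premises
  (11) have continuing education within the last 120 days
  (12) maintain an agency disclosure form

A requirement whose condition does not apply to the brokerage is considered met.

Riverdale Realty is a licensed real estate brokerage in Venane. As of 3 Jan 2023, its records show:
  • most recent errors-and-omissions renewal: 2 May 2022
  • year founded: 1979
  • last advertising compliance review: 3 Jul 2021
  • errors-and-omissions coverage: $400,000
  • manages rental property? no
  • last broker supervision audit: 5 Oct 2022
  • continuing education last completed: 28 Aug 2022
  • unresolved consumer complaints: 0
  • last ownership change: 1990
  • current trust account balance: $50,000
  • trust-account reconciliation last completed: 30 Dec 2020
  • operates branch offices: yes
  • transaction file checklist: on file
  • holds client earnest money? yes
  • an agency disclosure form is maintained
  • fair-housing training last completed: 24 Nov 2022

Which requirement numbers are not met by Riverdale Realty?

3, 4, 6, 8, 11

1. errors-and-omissions renewal 246 days ago vs limit 270 → met
2. unresolved consumer complaints 0 ≤ 0 → met
3. condition 'holds client earnest money' holds; advertising compliance review 549 days ago vs limit 540 → not met
4. trust account balance $50,000 < $60,000 → not met
5. fair-housing training 40 days ago vs limit 45 → met
6. broker supervision audit 90 days ago vs limit 60 → not met
7. errors-and-omissions coverage $400,000 ≥ $375,000 → met
8. condition 'operates branch offices' holds; trust-account reconciliation 734 days ago vs limit 730 → not met
9. transaction file checklist present → met
10. condition 'manages rental property' does not hold → requirement n/a → met
11. continuing education 128 days ago vs limit 120 → not met
12. agency disclosure form present → met
Not met: 3, 4, 6, 8, 11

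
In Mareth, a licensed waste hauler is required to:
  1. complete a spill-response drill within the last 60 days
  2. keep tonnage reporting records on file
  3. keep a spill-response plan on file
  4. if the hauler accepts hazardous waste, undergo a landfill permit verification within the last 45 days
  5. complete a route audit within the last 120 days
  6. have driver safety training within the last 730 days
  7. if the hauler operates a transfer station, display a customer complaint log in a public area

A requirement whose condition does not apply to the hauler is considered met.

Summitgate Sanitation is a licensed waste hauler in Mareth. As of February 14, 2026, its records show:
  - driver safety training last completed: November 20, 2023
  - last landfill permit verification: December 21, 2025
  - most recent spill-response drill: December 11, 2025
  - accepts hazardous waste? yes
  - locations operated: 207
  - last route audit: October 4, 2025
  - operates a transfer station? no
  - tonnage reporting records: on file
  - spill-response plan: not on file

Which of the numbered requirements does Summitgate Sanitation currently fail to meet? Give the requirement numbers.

1, 3, 4, 5, 6

1. spill-response drill 65 days ago vs limit 60 → not met
2. tonnage reporting records present → met
3. spill-response plan absent → not met
4. condition 'accepts hazardous waste' holds; landfill permit verification 55 days ago vs limit 45 → not met
5. route audit 133 days ago vs limit 120 → not met
6. driver safety training 817 days ago vs limit 730 → not met
7. condition 'operates a transfer station' does not hold → requirement n/a → met
Not met: 1, 3, 4, 5, 6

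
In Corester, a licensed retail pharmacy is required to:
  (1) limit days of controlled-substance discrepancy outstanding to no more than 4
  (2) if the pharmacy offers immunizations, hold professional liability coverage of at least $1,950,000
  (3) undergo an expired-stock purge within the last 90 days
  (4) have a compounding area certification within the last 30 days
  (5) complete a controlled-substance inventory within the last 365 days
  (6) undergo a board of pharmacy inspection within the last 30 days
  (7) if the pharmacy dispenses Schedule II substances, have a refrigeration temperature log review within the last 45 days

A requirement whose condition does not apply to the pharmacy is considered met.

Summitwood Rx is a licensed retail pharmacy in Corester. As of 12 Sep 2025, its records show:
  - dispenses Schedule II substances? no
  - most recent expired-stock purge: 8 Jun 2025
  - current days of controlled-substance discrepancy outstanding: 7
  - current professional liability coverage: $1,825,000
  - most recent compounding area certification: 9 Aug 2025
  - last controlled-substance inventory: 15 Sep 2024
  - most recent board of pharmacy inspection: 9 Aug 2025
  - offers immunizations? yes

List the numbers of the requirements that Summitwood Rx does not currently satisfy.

1. days of controlled-substance discrepancy outstanding 7 > 4 → not met
2. condition 'offers immunizations' holds; professional liability coverage $1,825,000 < $1,950,000 → not met
3. expired-stock purge 96 days ago vs limit 90 → not met
4. compounding area certification 34 days ago vs limit 30 → not met
5. controlled-substance inventory 362 days ago vs limit 365 → met
6. board of pharmacy inspection 34 days ago vs limit 30 → not met
7. condition 'dispenses Schedule II substances' does not hold → requirement n/a → met
Not met: 1, 2, 3, 4, 6

1, 2, 3, 4, 6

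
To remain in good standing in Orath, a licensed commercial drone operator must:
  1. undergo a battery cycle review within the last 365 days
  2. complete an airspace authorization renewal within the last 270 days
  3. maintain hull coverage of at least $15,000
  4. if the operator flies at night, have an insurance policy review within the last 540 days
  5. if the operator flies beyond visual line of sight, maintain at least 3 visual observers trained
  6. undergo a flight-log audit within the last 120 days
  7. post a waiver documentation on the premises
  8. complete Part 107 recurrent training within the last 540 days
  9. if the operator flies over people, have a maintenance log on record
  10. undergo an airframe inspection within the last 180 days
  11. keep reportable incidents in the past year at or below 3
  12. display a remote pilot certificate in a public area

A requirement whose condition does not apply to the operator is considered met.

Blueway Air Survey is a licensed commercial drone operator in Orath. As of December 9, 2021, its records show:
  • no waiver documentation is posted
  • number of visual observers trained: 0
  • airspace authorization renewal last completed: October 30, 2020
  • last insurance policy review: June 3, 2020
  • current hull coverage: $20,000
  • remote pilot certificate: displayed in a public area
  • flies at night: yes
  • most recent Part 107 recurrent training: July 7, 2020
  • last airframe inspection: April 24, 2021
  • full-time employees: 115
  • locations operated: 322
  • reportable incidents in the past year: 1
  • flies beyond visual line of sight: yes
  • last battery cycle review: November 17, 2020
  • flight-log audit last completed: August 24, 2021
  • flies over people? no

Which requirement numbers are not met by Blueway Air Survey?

1. battery cycle review 387 days ago vs limit 365 → not met
2. airspace authorization renewal 405 days ago vs limit 270 → not met
3. hull coverage $20,000 ≥ $15,000 → met
4. condition 'flies at night' holds; insurance policy review 554 days ago vs limit 540 → not met
5. condition 'flies beyond visual line of sight' holds; visual observers trained 0 < 3 → not met
6. flight-log audit 107 days ago vs limit 120 → met
7. waiver documentation absent → not met
8. Part 107 recurrent training 520 days ago vs limit 540 → met
9. condition 'flies over people' does not hold → requirement n/a → met
10. airframe inspection 229 days ago vs limit 180 → not met
11. reportable incidents in the past year 1 ≤ 3 → met
12. remote pilot certificate present → met
Not met: 1, 2, 4, 5, 7, 10

1, 2, 4, 5, 7, 10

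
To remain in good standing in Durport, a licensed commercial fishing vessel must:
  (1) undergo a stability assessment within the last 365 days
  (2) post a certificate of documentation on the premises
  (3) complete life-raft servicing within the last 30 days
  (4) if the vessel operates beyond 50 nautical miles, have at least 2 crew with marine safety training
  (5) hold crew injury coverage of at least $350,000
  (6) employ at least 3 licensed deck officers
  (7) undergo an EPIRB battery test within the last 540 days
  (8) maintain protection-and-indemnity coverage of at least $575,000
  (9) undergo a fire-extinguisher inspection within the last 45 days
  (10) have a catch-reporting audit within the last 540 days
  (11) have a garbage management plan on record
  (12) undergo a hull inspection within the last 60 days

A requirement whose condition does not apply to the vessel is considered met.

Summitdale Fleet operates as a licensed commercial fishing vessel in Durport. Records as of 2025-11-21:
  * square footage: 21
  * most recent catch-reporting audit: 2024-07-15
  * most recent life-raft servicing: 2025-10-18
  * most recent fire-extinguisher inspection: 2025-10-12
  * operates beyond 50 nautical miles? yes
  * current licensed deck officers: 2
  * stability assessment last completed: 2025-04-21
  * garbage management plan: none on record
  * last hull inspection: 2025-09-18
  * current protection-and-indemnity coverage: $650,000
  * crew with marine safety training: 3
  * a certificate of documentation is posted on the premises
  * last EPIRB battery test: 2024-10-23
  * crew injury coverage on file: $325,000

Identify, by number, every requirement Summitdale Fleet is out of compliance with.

1. stability assessment 214 days ago vs limit 365 → met
2. certificate of documentation present → met
3. life-raft servicing 34 days ago vs limit 30 → not met
4. condition 'operates beyond 50 nautical miles' holds; crew with marine safety training 3 ≥ 2 → met
5. crew injury coverage $325,000 < $350,000 → not met
6. licensed deck officers 2 < 3 → not met
7. EPIRB battery test 394 days ago vs limit 540 → met
8. protection-and-indemnity coverage $650,000 ≥ $575,000 → met
9. fire-extinguisher inspection 40 days ago vs limit 45 → met
10. catch-reporting audit 494 days ago vs limit 540 → met
11. garbage management plan absent → not met
12. hull inspection 64 days ago vs limit 60 → not met
Not met: 3, 5, 6, 11, 12

3, 5, 6, 11, 12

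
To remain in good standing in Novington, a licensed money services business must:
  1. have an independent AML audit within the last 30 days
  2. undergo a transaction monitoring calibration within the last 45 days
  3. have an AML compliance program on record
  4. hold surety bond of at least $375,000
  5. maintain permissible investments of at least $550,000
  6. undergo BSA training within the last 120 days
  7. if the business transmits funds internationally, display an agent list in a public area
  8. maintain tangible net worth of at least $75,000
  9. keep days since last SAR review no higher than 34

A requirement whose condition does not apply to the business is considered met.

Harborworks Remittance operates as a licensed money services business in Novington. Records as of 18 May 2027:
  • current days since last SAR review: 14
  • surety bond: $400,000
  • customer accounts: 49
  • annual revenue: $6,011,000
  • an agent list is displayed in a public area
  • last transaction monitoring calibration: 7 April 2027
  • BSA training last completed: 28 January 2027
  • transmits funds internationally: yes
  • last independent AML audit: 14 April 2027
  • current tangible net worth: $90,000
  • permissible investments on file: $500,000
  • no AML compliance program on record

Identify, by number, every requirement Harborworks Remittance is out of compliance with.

1, 3, 5

1. independent AML audit 34 days ago vs limit 30 → not met
2. transaction monitoring calibration 41 days ago vs limit 45 → met
3. AML compliance program absent → not met
4. surety bond $400,000 ≥ $375,000 → met
5. permissible investments $500,000 < $550,000 → not met
6. BSA training 110 days ago vs limit 120 → met
7. condition 'transmits funds internationally' holds; agent list present → met
8. tangible net worth $90,000 ≥ $75,000 → met
9. days since last SAR review 14 ≤ 34 → met
Not met: 1, 3, 5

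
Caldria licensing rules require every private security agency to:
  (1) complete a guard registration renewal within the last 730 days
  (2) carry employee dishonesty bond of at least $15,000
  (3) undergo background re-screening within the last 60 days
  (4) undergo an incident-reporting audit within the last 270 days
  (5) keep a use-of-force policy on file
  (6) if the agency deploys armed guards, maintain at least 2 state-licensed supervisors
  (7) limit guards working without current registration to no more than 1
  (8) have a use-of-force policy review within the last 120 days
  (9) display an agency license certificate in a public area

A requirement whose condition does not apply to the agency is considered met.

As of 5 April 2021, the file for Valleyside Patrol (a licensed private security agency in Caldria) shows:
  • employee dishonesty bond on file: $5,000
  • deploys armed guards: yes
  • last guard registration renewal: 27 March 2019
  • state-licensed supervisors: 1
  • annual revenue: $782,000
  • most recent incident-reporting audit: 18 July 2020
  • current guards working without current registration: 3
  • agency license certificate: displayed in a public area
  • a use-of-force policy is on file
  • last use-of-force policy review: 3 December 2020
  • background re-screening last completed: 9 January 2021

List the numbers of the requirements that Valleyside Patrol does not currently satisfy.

1. guard registration renewal 740 days ago vs limit 730 → not met
2. employee dishonesty bond $5,000 < $15,000 → not met
3. background re-screening 86 days ago vs limit 60 → not met
4. incident-reporting audit 261 days ago vs limit 270 → met
5. use-of-force policy present → met
6. condition 'deploys armed guards' holds; state-licensed supervisors 1 < 2 → not met
7. guards working without current registration 3 > 1 → not met
8. use-of-force policy review 123 days ago vs limit 120 → not met
9. agency license certificate present → met
Not met: 1, 2, 3, 6, 7, 8

1, 2, 3, 6, 7, 8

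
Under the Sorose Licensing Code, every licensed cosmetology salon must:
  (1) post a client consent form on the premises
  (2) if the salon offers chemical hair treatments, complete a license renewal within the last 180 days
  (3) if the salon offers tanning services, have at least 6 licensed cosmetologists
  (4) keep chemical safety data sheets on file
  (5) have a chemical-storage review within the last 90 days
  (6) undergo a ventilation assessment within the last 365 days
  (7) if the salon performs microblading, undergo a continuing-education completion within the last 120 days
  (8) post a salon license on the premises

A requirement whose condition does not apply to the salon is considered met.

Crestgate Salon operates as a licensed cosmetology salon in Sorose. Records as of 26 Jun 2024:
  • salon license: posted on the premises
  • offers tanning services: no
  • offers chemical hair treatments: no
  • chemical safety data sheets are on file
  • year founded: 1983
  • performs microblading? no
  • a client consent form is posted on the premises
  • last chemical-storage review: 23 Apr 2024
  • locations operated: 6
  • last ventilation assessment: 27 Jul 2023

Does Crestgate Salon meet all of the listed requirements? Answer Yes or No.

Yes

1. client consent form present → met
2. condition 'offers chemical hair treatments' does not hold → requirement n/a → met
3. condition 'offers tanning services' does not hold → requirement n/a → met
4. chemical safety data sheets present → met
5. chemical-storage review 64 days ago vs limit 90 → met
6. ventilation assessment 335 days ago vs limit 365 → met
7. condition 'performs microblading' does not hold → requirement n/a → met
8. salon license present → met
All met.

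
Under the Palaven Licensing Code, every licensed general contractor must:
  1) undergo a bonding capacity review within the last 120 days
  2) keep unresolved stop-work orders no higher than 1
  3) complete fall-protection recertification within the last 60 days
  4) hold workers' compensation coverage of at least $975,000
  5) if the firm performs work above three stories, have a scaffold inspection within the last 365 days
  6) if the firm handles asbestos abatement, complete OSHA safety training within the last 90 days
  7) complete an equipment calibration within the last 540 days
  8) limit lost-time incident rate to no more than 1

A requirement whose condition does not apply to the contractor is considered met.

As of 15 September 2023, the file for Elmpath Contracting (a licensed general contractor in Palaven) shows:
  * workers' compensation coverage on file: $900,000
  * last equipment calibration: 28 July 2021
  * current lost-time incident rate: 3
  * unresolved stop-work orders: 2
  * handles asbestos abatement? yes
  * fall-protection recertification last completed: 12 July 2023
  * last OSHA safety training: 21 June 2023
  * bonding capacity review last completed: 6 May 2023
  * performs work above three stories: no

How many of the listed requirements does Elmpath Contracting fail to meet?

1. bonding capacity review 132 days ago vs limit 120 → not met
2. unresolved stop-work orders 2 > 1 → not met
3. fall-protection recertification 65 days ago vs limit 60 → not met
4. workers' compensation coverage $900,000 < $975,000 → not met
5. condition 'performs work above three stories' does not hold → requirement n/a → met
6. condition 'handles asbestos abatement' holds; OSHA safety training 86 days ago vs limit 90 → met
7. equipment calibration 779 days ago vs limit 540 → not met
8. lost-time incident rate 3 > 1 → not met
Not met: 6 of 8

6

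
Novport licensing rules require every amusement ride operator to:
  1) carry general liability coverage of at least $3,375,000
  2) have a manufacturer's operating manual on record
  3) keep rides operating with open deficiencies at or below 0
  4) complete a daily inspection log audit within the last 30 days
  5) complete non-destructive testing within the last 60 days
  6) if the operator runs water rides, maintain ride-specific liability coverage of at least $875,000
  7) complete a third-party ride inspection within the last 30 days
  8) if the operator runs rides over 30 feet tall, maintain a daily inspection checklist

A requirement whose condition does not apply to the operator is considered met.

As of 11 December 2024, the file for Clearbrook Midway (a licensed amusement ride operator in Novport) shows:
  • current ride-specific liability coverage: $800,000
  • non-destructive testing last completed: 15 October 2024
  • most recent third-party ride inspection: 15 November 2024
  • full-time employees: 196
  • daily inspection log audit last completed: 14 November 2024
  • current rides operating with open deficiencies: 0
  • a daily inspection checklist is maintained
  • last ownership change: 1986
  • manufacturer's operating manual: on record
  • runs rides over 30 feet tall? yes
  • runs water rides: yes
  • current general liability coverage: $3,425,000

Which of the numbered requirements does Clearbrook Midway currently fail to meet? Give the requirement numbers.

1. general liability coverage $3,425,000 ≥ $3,375,000 → met
2. manufacturer's operating manual present → met
3. rides operating with open deficiencies 0 ≤ 0 → met
4. daily inspection log audit 27 days ago vs limit 30 → met
5. non-destructive testing 57 days ago vs limit 60 → met
6. condition 'runs water rides' holds; ride-specific liability coverage $800,000 < $875,000 → not met
7. third-party ride inspection 26 days ago vs limit 30 → met
8. condition 'runs rides over 30 feet tall' holds; daily inspection checklist present → met
Not met: 6

6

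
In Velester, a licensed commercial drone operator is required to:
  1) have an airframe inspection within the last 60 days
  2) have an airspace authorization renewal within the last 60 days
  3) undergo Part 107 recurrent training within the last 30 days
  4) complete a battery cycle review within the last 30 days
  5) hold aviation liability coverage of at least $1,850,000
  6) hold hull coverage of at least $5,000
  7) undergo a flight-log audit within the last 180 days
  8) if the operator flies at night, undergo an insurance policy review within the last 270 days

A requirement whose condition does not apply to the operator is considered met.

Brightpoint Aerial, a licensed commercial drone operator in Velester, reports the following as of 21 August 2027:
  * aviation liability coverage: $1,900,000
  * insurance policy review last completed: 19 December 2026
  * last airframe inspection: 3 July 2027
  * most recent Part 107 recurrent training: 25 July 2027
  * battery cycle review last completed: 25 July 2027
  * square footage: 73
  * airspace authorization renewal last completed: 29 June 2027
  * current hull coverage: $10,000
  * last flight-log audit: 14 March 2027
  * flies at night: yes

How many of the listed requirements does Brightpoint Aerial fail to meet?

1. airframe inspection 49 days ago vs limit 60 → met
2. airspace authorization renewal 53 days ago vs limit 60 → met
3. Part 107 recurrent training 27 days ago vs limit 30 → met
4. battery cycle review 27 days ago vs limit 30 → met
5. aviation liability coverage $1,900,000 ≥ $1,850,000 → met
6. hull coverage $10,000 ≥ $5,000 → met
7. flight-log audit 160 days ago vs limit 180 → met
8. condition 'flies at night' holds; insurance policy review 245 days ago vs limit 270 → met
Not met: 0 of 8

0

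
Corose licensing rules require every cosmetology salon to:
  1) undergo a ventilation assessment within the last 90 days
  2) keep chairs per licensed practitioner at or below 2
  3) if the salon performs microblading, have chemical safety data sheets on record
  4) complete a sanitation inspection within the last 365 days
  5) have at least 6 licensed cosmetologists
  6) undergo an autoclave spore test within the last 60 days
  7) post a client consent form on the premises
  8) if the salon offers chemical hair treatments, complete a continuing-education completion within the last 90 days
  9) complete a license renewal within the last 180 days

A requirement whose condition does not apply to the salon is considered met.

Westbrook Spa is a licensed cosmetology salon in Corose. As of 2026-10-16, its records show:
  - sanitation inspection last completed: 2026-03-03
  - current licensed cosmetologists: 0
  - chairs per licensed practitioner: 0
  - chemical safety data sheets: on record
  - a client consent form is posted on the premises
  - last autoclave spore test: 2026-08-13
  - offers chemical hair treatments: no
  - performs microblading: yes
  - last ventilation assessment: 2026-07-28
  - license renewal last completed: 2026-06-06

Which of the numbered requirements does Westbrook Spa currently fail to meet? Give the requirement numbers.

1. ventilation assessment 80 days ago vs limit 90 → met
2. chairs per licensed practitioner 0 ≤ 2 → met
3. condition 'performs microblading' holds; chemical safety data sheets present → met
4. sanitation inspection 227 days ago vs limit 365 → met
5. licensed cosmetologists 0 < 6 → not met
6. autoclave spore test 64 days ago vs limit 60 → not met
7. client consent form present → met
8. condition 'offers chemical hair treatments' does not hold → requirement n/a → met
9. license renewal 132 days ago vs limit 180 → met
Not met: 5, 6

5, 6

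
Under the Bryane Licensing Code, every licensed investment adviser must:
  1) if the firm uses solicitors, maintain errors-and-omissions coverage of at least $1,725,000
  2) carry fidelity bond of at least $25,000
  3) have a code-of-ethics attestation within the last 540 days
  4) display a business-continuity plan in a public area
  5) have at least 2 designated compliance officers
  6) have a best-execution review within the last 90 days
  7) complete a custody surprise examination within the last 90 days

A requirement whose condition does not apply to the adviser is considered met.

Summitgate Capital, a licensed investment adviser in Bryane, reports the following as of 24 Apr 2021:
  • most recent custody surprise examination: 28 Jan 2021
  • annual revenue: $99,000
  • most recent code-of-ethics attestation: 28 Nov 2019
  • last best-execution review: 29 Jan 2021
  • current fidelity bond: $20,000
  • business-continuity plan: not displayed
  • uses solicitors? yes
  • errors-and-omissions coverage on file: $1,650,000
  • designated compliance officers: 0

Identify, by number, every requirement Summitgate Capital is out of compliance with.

1. condition 'uses solicitors' holds; errors-and-omissions coverage $1,650,000 < $1,725,000 → not met
2. fidelity bond $20,000 < $25,000 → not met
3. code-of-ethics attestation 513 days ago vs limit 540 → met
4. business-continuity plan absent → not met
5. designated compliance officers 0 < 2 → not met
6. best-execution review 85 days ago vs limit 90 → met
7. custody surprise examination 86 days ago vs limit 90 → met
Not met: 1, 2, 4, 5

1, 2, 4, 5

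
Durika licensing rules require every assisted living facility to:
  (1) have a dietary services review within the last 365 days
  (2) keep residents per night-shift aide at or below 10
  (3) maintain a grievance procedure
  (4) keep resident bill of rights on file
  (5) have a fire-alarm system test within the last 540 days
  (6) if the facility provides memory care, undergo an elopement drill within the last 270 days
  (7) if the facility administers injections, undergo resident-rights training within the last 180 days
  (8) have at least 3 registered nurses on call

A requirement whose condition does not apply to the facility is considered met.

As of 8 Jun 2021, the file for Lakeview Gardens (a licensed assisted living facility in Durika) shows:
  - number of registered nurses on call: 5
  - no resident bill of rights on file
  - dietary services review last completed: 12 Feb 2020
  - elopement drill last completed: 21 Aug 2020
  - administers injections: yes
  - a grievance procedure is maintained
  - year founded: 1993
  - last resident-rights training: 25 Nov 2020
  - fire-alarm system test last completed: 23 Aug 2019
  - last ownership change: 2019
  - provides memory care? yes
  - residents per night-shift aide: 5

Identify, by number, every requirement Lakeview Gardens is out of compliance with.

1. dietary services review 482 days ago vs limit 365 → not met
2. residents per night-shift aide 5 ≤ 10 → met
3. grievance procedure present → met
4. resident bill of rights absent → not met
5. fire-alarm system test 655 days ago vs limit 540 → not met
6. condition 'provides memory care' holds; elopement drill 291 days ago vs limit 270 → not met
7. condition 'administers injections' holds; resident-rights training 195 days ago vs limit 180 → not met
8. registered nurses on call 5 ≥ 3 → met
Not met: 1, 4, 5, 6, 7

1, 4, 5, 6, 7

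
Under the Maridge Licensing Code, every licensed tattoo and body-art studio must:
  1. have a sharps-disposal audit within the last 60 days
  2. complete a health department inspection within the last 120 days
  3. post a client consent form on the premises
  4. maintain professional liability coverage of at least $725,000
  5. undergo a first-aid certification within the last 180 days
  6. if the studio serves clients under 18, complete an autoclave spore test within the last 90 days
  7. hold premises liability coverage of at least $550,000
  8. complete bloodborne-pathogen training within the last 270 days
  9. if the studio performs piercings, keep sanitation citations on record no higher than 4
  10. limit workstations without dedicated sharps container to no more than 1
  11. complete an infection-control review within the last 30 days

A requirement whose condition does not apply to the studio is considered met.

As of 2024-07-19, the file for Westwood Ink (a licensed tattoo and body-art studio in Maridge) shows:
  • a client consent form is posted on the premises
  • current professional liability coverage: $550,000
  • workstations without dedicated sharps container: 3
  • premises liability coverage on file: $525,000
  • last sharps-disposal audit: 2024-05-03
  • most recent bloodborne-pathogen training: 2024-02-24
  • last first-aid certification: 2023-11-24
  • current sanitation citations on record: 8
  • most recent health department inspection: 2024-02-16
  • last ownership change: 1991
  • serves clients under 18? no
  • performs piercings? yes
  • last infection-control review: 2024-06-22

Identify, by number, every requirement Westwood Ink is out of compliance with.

1. sharps-disposal audit 77 days ago vs limit 60 → not met
2. health department inspection 154 days ago vs limit 120 → not met
3. client consent form present → met
4. professional liability coverage $550,000 < $725,000 → not met
5. first-aid certification 238 days ago vs limit 180 → not met
6. condition 'serves clients under 18' does not hold → requirement n/a → met
7. premises liability coverage $525,000 < $550,000 → not met
8. bloodborne-pathogen training 146 days ago vs limit 270 → met
9. condition 'performs piercings' holds; sanitation citations on record 8 > 4 → not met
10. workstations without dedicated sharps container 3 > 1 → not met
11. infection-control review 27 days ago vs limit 30 → met
Not met: 1, 2, 4, 5, 7, 9, 10

1, 2, 4, 5, 7, 9, 10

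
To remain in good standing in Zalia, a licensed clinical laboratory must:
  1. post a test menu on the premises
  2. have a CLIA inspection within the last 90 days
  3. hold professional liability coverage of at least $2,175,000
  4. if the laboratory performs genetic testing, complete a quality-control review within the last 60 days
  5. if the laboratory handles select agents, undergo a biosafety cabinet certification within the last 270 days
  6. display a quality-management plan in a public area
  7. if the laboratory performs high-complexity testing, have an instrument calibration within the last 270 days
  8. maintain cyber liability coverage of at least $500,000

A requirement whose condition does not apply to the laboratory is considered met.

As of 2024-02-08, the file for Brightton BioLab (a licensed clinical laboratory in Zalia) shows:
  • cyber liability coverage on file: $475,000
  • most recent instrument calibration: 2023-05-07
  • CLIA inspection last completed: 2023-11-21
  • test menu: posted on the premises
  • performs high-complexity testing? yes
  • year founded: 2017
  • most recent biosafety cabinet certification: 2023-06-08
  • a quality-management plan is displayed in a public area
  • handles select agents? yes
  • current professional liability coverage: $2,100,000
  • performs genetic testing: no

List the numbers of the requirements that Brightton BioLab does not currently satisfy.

3, 7, 8

1. test menu present → met
2. CLIA inspection 79 days ago vs limit 90 → met
3. professional liability coverage $2,100,000 < $2,175,000 → not met
4. condition 'performs genetic testing' does not hold → requirement n/a → met
5. condition 'handles select agents' holds; biosafety cabinet certification 245 days ago vs limit 270 → met
6. quality-management plan present → met
7. condition 'performs high-complexity testing' holds; instrument calibration 277 days ago vs limit 270 → not met
8. cyber liability coverage $475,000 < $500,000 → not met
Not met: 3, 7, 8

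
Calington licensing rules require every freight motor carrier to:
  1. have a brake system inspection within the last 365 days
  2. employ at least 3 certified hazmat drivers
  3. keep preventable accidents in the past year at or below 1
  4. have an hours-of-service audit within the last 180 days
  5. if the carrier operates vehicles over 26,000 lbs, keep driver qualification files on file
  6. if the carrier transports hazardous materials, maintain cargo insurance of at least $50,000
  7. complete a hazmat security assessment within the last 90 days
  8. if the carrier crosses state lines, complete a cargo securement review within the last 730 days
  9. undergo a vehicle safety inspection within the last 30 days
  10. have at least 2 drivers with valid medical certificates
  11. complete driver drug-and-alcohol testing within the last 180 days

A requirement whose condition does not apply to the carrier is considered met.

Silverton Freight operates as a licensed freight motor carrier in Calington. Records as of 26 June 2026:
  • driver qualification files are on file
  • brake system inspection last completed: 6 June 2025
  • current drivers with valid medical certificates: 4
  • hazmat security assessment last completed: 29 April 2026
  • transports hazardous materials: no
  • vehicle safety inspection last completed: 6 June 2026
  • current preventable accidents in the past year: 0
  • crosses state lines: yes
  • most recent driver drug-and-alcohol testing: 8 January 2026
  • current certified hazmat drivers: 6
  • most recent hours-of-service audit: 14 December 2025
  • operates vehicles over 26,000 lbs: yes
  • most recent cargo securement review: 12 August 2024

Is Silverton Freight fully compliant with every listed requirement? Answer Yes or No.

1. brake system inspection 385 days ago vs limit 365 → not met
2. certified hazmat drivers 6 ≥ 3 → met
3. preventable accidents in the past year 0 ≤ 1 → met
4. hours-of-service audit 194 days ago vs limit 180 → not met
5. condition 'operates vehicles over 26,000 lbs' holds; driver qualification files present → met
6. condition 'transports hazardous materials' does not hold → requirement n/a → met
7. hazmat security assessment 58 days ago vs limit 90 → met
8. condition 'crosses state lines' holds; cargo securement review 683 days ago vs limit 730 → met
9. vehicle safety inspection 20 days ago vs limit 30 → met
10. drivers with valid medical certificates 4 ≥ 2 → met
11. driver drug-and-alcohol testing 169 days ago vs limit 180 → met
Not met: 1, 4

No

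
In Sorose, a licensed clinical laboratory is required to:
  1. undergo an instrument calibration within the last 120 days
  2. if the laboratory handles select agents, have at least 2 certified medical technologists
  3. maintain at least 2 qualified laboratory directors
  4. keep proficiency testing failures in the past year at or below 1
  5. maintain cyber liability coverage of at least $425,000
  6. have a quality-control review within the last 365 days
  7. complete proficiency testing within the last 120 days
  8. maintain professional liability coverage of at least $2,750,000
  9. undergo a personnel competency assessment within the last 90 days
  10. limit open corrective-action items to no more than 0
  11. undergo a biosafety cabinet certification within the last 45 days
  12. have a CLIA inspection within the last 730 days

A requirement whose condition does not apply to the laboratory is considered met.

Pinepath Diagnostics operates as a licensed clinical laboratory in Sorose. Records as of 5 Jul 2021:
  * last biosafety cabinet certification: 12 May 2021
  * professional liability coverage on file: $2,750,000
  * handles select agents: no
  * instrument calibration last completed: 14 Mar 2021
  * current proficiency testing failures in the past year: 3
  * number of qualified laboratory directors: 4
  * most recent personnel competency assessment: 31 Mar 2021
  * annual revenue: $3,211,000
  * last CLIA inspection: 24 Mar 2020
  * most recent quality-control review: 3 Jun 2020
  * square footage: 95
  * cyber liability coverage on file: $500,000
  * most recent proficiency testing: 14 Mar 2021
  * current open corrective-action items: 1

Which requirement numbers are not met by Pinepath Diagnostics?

4, 6, 9, 10, 11

1. instrument calibration 113 days ago vs limit 120 → met
2. condition 'handles select agents' does not hold → requirement n/a → met
3. qualified laboratory directors 4 ≥ 2 → met
4. proficiency testing failures in the past year 3 > 1 → not met
5. cyber liability coverage $500,000 ≥ $425,000 → met
6. quality-control review 397 days ago vs limit 365 → not met
7. proficiency testing 113 days ago vs limit 120 → met
8. professional liability coverage $2,750,000 ≥ $2,750,000 → met
9. personnel competency assessment 96 days ago vs limit 90 → not met
10. open corrective-action items 1 > 0 → not met
11. biosafety cabinet certification 54 days ago vs limit 45 → not met
12. CLIA inspection 468 days ago vs limit 730 → met
Not met: 4, 6, 9, 10, 11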